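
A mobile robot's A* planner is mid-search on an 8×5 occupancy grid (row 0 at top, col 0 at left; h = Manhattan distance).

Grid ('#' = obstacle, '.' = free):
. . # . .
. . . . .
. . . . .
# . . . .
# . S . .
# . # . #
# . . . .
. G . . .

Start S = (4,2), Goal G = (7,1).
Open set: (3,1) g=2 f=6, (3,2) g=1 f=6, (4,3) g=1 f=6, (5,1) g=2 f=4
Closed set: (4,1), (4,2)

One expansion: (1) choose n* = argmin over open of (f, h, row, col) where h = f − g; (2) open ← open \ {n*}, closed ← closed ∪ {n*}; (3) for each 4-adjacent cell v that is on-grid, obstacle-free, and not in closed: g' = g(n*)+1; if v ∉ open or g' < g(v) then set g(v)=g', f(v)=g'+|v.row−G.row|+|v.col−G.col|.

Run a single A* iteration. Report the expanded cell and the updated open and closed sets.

step 1: expand (5,1) (f=4, h=2) → closed; open now [(3,1) g=2 f=6, (3,2) g=1 f=6, (4,3) g=1 f=6, (6,1) g=3 f=4]

expanded=(5,1); open=[(3,1) g=2 f=6, (3,2) g=1 f=6, (4,3) g=1 f=6, (6,1) g=3 f=4]; closed=[(4,1), (4,2), (5,1)]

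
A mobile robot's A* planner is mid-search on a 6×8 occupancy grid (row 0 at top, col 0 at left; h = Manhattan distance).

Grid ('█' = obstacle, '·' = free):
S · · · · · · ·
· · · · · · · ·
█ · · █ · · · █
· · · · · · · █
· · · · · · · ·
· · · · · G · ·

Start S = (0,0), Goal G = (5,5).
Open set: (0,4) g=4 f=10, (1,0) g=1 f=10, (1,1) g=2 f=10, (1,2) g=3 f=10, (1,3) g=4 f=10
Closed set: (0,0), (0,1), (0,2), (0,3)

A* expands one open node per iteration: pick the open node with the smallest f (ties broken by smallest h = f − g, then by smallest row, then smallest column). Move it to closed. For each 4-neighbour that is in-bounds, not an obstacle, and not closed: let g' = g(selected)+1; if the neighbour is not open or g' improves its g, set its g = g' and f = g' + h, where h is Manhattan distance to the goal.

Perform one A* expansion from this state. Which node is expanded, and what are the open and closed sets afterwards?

step 1: expand (0,4) (f=10, h=6) → closed; open now [(0,5) g=5 f=10, (1,0) g=1 f=10, (1,1) g=2 f=10, (1,2) g=3 f=10, (1,3) g=4 f=10, (1,4) g=5 f=10]

expanded=(0,4); open=[(0,5) g=5 f=10, (1,0) g=1 f=10, (1,1) g=2 f=10, (1,2) g=3 f=10, (1,3) g=4 f=10, (1,4) g=5 f=10]; closed=[(0,0), (0,1), (0,2), (0,3), (0,4)]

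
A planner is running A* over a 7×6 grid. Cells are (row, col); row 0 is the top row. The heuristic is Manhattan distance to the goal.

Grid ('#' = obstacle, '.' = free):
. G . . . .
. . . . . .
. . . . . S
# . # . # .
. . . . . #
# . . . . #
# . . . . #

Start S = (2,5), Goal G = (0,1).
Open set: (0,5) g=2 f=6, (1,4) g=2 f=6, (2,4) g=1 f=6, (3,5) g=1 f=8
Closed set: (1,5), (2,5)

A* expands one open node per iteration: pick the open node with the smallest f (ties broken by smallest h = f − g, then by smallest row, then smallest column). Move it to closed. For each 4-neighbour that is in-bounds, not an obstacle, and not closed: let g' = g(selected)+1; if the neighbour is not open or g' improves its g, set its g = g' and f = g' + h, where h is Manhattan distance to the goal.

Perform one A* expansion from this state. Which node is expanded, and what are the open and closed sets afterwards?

step 1: expand (0,5) (f=6, h=4) → closed; open now [(0,4) g=3 f=6, (1,4) g=2 f=6, (2,4) g=1 f=6, (3,5) g=1 f=8]

expanded=(0,5); open=[(0,4) g=3 f=6, (1,4) g=2 f=6, (2,4) g=1 f=6, (3,5) g=1 f=8]; closed=[(0,5), (1,5), (2,5)]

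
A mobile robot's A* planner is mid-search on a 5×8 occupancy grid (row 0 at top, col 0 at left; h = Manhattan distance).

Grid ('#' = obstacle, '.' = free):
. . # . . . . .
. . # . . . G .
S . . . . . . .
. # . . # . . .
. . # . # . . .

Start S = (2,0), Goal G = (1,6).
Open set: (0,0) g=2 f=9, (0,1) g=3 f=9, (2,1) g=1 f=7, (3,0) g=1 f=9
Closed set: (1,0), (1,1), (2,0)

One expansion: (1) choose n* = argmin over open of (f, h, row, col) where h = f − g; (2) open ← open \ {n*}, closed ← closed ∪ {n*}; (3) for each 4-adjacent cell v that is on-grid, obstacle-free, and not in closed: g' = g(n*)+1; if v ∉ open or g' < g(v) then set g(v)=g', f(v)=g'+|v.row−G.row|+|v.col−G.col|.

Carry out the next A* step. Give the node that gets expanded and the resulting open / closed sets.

step 1: expand (2,1) (f=7, h=6) → closed; open now [(0,0) g=2 f=9, (0,1) g=3 f=9, (2,2) g=2 f=7, (3,0) g=1 f=9]

expanded=(2,1); open=[(0,0) g=2 f=9, (0,1) g=3 f=9, (2,2) g=2 f=7, (3,0) g=1 f=9]; closed=[(1,0), (1,1), (2,0), (2,1)]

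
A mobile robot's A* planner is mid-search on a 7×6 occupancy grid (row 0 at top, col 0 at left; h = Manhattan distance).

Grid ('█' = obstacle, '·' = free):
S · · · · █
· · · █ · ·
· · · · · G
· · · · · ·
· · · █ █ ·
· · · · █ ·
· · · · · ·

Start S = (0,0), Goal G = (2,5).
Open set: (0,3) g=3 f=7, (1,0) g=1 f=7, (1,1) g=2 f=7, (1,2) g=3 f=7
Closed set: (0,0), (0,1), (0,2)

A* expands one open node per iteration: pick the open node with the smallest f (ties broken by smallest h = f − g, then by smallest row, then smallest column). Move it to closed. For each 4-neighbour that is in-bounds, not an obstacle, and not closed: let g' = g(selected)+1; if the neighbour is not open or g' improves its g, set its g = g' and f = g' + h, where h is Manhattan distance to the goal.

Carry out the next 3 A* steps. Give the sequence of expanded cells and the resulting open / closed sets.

step 1: expand (0,3) (f=7, h=4) → closed; open now [(0,4) g=4 f=7, (1,0) g=1 f=7, (1,1) g=2 f=7, (1,2) g=3 f=7]
step 2: expand (0,4) (f=7, h=3) → closed; open now [(1,0) g=1 f=7, (1,1) g=2 f=7, (1,2) g=3 f=7, (1,4) g=5 f=7]
step 3: expand (1,4) (f=7, h=2) → closed; open now [(1,0) g=1 f=7, (1,1) g=2 f=7, (1,2) g=3 f=7, (1,5) g=6 f=7, (2,4) g=6 f=7]

order=[(0,3) → (0,4) → (1,4)]; open=[(1,0) g=1 f=7, (1,1) g=2 f=7, (1,2) g=3 f=7, (1,5) g=6 f=7, (2,4) g=6 f=7]; closed=[(0,0), (0,1), (0,2), (0,3), (0,4), (1,4)]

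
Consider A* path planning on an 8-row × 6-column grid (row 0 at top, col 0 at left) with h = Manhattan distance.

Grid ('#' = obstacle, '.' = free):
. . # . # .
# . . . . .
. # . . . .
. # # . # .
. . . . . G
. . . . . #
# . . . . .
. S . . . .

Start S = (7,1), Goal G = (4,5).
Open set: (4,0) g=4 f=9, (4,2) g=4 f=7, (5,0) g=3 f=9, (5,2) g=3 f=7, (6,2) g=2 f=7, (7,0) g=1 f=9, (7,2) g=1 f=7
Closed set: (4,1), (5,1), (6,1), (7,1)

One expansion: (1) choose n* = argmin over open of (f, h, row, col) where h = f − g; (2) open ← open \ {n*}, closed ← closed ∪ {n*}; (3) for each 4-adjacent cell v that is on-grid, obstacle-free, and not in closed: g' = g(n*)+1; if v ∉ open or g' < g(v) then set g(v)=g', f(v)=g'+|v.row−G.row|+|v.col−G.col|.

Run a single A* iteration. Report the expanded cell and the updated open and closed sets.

step 1: expand (4,2) (f=7, h=3) → closed; open now [(4,0) g=4 f=9, (4,3) g=5 f=7, (5,0) g=3 f=9, (5,2) g=3 f=7, (6,2) g=2 f=7, (7,0) g=1 f=9, (7,2) g=1 f=7]

expanded=(4,2); open=[(4,0) g=4 f=9, (4,3) g=5 f=7, (5,0) g=3 f=9, (5,2) g=3 f=7, (6,2) g=2 f=7, (7,0) g=1 f=9, (7,2) g=1 f=7]; closed=[(4,1), (4,2), (5,1), (6,1), (7,1)]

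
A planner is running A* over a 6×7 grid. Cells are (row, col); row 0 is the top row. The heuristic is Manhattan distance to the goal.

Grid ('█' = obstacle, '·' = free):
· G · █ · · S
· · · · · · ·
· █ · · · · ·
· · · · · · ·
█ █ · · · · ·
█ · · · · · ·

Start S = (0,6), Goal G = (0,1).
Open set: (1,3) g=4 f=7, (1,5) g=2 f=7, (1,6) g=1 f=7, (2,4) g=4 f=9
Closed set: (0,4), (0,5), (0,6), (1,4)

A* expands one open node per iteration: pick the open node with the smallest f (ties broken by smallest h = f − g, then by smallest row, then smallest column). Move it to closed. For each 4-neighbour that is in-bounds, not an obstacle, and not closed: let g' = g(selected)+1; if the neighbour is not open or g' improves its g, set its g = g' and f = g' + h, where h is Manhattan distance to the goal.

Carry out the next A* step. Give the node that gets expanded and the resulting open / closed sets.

step 1: expand (1,3) (f=7, h=3) → closed; open now [(1,2) g=5 f=7, (1,5) g=2 f=7, (1,6) g=1 f=7, (2,3) g=5 f=9, (2,4) g=4 f=9]

expanded=(1,3); open=[(1,2) g=5 f=7, (1,5) g=2 f=7, (1,6) g=1 f=7, (2,3) g=5 f=9, (2,4) g=4 f=9]; closed=[(0,4), (0,5), (0,6), (1,3), (1,4)]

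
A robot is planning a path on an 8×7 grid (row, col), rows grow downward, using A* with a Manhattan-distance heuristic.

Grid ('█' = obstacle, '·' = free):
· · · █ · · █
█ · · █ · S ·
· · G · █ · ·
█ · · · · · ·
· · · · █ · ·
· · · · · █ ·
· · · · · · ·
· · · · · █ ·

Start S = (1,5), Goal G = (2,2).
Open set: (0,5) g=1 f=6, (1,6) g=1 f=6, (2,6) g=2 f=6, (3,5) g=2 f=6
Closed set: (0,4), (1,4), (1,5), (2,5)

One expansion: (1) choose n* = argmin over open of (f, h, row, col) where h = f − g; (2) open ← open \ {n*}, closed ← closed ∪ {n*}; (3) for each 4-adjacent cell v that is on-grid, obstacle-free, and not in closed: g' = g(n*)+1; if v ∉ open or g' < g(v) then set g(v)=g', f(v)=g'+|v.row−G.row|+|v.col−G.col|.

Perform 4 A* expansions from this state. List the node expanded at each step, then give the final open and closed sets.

order=[(2,6) → (3,5) → (3,4) → (3,3)]; open=[(0,5) g=1 f=6, (1,6) g=1 f=6, (2,3) g=5 f=6, (3,2) g=5 f=6, (3,6) g=3 f=8, (4,3) g=5 f=8, (4,5) g=3 f=8]; closed=[(0,4), (1,4), (1,5), (2,5), (2,6), (3,3), (3,4), (3,5)]

step 1: expand (2,6) (f=6, h=4) → closed; open now [(0,5) g=1 f=6, (1,6) g=1 f=6, (3,5) g=2 f=6, (3,6) g=3 f=8]
step 2: expand (3,5) (f=6, h=4) → closed; open now [(0,5) g=1 f=6, (1,6) g=1 f=6, (3,4) g=3 f=6, (3,6) g=3 f=8, (4,5) g=3 f=8]
step 3: expand (3,4) (f=6, h=3) → closed; open now [(0,5) g=1 f=6, (1,6) g=1 f=6, (3,3) g=4 f=6, (3,6) g=3 f=8, (4,5) g=3 f=8]
step 4: expand (3,3) (f=6, h=2) → closed; open now [(0,5) g=1 f=6, (1,6) g=1 f=6, (2,3) g=5 f=6, (3,2) g=5 f=6, (3,6) g=3 f=8, (4,3) g=5 f=8, (4,5) g=3 f=8]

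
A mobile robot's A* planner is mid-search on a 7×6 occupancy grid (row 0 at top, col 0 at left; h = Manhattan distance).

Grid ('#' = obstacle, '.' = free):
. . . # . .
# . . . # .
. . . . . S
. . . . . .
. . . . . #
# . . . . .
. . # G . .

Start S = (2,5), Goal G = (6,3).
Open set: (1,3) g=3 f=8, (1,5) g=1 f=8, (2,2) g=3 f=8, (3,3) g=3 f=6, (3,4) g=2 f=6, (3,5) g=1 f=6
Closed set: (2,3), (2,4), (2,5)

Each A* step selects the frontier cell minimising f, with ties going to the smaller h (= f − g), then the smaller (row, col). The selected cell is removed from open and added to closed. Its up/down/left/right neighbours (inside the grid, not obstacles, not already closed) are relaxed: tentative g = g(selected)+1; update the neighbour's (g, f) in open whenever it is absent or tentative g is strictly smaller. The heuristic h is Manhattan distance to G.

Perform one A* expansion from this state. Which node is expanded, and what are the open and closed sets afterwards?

step 1: expand (3,3) (f=6, h=3) → closed; open now [(1,3) g=3 f=8, (1,5) g=1 f=8, (2,2) g=3 f=8, (3,2) g=4 f=8, (3,4) g=2 f=6, (3,5) g=1 f=6, (4,3) g=4 f=6]

expanded=(3,3); open=[(1,3) g=3 f=8, (1,5) g=1 f=8, (2,2) g=3 f=8, (3,2) g=4 f=8, (3,4) g=2 f=6, (3,5) g=1 f=6, (4,3) g=4 f=6]; closed=[(2,3), (2,4), (2,5), (3,3)]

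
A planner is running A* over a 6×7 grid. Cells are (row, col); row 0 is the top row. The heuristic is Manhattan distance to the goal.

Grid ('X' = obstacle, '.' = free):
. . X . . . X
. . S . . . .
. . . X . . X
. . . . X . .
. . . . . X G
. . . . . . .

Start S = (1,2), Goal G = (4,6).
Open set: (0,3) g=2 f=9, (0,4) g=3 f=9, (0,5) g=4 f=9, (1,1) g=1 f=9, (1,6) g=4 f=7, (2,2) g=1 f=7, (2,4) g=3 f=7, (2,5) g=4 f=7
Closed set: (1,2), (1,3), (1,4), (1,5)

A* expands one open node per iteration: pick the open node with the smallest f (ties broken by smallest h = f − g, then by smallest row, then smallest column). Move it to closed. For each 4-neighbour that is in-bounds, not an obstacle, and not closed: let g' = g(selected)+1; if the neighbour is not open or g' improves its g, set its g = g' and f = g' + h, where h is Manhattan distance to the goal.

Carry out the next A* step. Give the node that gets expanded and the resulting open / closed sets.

step 1: expand (1,6) (f=7, h=3) → closed; open now [(0,3) g=2 f=9, (0,4) g=3 f=9, (0,5) g=4 f=9, (1,1) g=1 f=9, (2,2) g=1 f=7, (2,4) g=3 f=7, (2,5) g=4 f=7]

expanded=(1,6); open=[(0,3) g=2 f=9, (0,4) g=3 f=9, (0,5) g=4 f=9, (1,1) g=1 f=9, (2,2) g=1 f=7, (2,4) g=3 f=7, (2,5) g=4 f=7]; closed=[(1,2), (1,3), (1,4), (1,5), (1,6)]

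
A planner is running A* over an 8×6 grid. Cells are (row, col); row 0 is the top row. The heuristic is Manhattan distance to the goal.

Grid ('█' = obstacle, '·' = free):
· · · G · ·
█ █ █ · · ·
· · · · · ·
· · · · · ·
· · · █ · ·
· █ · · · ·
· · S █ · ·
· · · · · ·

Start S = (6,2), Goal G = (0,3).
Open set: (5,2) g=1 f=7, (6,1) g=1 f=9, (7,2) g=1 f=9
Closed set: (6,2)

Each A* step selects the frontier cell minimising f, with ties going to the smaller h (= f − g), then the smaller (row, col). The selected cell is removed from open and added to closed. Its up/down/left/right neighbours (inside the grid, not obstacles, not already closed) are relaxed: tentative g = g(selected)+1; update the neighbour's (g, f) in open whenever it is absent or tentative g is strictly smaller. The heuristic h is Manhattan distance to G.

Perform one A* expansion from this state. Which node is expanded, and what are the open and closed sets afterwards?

expanded=(5,2); open=[(4,2) g=2 f=7, (5,3) g=2 f=7, (6,1) g=1 f=9, (7,2) g=1 f=9]; closed=[(5,2), (6,2)]

step 1: expand (5,2) (f=7, h=6) → closed; open now [(4,2) g=2 f=7, (5,3) g=2 f=7, (6,1) g=1 f=9, (7,2) g=1 f=9]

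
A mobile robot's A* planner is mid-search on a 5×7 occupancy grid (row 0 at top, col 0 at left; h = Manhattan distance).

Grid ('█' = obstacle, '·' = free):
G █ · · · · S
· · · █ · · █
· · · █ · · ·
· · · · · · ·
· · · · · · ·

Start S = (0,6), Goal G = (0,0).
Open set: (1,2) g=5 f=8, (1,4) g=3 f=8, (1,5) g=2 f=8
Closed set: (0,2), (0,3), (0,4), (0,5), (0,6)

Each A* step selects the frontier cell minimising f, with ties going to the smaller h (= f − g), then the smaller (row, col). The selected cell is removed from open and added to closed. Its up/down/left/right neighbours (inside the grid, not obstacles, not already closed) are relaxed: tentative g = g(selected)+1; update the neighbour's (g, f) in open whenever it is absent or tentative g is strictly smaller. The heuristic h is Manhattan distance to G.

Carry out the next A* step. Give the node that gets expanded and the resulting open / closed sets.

step 1: expand (1,2) (f=8, h=3) → closed; open now [(1,1) g=6 f=8, (1,4) g=3 f=8, (1,5) g=2 f=8, (2,2) g=6 f=10]

expanded=(1,2); open=[(1,1) g=6 f=8, (1,4) g=3 f=8, (1,5) g=2 f=8, (2,2) g=6 f=10]; closed=[(0,2), (0,3), (0,4), (0,5), (0,6), (1,2)]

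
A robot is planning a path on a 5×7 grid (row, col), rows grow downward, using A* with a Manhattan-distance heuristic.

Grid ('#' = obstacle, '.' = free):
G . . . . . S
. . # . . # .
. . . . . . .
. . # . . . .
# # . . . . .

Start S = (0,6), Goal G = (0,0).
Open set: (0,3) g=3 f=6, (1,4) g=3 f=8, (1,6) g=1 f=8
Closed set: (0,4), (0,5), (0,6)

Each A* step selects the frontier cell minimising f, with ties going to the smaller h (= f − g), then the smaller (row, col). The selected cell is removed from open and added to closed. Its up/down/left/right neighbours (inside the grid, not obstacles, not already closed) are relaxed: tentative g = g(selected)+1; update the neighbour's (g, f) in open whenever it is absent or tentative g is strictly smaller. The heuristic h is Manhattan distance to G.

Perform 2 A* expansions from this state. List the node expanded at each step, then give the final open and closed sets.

order=[(0,3) → (0,2)]; open=[(0,1) g=5 f=6, (1,3) g=4 f=8, (1,4) g=3 f=8, (1,6) g=1 f=8]; closed=[(0,2), (0,3), (0,4), (0,5), (0,6)]

step 1: expand (0,3) (f=6, h=3) → closed; open now [(0,2) g=4 f=6, (1,3) g=4 f=8, (1,4) g=3 f=8, (1,6) g=1 f=8]
step 2: expand (0,2) (f=6, h=2) → closed; open now [(0,1) g=5 f=6, (1,3) g=4 f=8, (1,4) g=3 f=8, (1,6) g=1 f=8]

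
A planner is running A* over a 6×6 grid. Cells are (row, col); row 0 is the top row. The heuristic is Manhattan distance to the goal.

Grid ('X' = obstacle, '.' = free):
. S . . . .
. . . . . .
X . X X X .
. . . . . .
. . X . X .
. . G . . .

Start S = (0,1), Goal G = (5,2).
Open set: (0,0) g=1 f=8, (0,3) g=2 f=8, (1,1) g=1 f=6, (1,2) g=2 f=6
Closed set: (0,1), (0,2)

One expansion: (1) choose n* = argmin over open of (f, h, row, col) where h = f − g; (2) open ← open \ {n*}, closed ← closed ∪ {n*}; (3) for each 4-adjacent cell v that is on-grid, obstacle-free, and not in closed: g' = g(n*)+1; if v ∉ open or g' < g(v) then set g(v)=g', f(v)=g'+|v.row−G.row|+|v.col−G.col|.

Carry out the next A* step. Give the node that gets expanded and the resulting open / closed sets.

expanded=(1,2); open=[(0,0) g=1 f=8, (0,3) g=2 f=8, (1,1) g=1 f=6, (1,3) g=3 f=8]; closed=[(0,1), (0,2), (1,2)]

step 1: expand (1,2) (f=6, h=4) → closed; open now [(0,0) g=1 f=8, (0,3) g=2 f=8, (1,1) g=1 f=6, (1,3) g=3 f=8]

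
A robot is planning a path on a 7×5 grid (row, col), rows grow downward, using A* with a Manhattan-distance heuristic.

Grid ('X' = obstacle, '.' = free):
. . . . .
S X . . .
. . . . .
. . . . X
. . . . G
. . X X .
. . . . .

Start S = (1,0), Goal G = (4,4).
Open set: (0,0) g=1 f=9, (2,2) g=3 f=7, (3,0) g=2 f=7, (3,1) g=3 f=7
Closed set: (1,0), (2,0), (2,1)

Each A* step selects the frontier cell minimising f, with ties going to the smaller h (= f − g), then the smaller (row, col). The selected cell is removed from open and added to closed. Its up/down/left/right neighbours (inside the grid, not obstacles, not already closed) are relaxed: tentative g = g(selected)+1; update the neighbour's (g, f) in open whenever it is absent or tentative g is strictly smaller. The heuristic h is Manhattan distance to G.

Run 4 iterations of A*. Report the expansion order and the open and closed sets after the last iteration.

step 1: expand (2,2) (f=7, h=4) → closed; open now [(0,0) g=1 f=9, (1,2) g=4 f=9, (2,3) g=4 f=7, (3,0) g=2 f=7, (3,1) g=3 f=7, (3,2) g=4 f=7]
step 2: expand (2,3) (f=7, h=3) → closed; open now [(0,0) g=1 f=9, (1,2) g=4 f=9, (1,3) g=5 f=9, (2,4) g=5 f=7, (3,0) g=2 f=7, (3,1) g=3 f=7, (3,2) g=4 f=7, (3,3) g=5 f=7]
step 3: expand (2,4) (f=7, h=2) → closed; open now [(0,0) g=1 f=9, (1,2) g=4 f=9, (1,3) g=5 f=9, (1,4) g=6 f=9, (3,0) g=2 f=7, (3,1) g=3 f=7, (3,2) g=4 f=7, (3,3) g=5 f=7]
step 4: expand (3,3) (f=7, h=2) → closed; open now [(0,0) g=1 f=9, (1,2) g=4 f=9, (1,3) g=5 f=9, (1,4) g=6 f=9, (3,0) g=2 f=7, (3,1) g=3 f=7, (3,2) g=4 f=7, (4,3) g=6 f=7]

order=[(2,2) → (2,3) → (2,4) → (3,3)]; open=[(0,0) g=1 f=9, (1,2) g=4 f=9, (1,3) g=5 f=9, (1,4) g=6 f=9, (3,0) g=2 f=7, (3,1) g=3 f=7, (3,2) g=4 f=7, (4,3) g=6 f=7]; closed=[(1,0), (2,0), (2,1), (2,2), (2,3), (2,4), (3,3)]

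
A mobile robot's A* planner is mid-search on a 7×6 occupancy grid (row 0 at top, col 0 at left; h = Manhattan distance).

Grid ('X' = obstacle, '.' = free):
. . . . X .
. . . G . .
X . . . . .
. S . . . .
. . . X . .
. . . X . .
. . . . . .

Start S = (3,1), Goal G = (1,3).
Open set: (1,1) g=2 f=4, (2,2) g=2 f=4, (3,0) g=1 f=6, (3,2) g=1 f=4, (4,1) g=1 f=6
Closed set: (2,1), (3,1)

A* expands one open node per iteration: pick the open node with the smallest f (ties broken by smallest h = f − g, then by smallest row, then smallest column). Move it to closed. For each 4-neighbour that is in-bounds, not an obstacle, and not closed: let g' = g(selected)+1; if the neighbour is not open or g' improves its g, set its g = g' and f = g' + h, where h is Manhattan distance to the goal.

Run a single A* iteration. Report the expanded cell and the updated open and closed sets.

step 1: expand (1,1) (f=4, h=2) → closed; open now [(0,1) g=3 f=6, (1,0) g=3 f=6, (1,2) g=3 f=4, (2,2) g=2 f=4, (3,0) g=1 f=6, (3,2) g=1 f=4, (4,1) g=1 f=6]

expanded=(1,1); open=[(0,1) g=3 f=6, (1,0) g=3 f=6, (1,2) g=3 f=4, (2,2) g=2 f=4, (3,0) g=1 f=6, (3,2) g=1 f=4, (4,1) g=1 f=6]; closed=[(1,1), (2,1), (3,1)]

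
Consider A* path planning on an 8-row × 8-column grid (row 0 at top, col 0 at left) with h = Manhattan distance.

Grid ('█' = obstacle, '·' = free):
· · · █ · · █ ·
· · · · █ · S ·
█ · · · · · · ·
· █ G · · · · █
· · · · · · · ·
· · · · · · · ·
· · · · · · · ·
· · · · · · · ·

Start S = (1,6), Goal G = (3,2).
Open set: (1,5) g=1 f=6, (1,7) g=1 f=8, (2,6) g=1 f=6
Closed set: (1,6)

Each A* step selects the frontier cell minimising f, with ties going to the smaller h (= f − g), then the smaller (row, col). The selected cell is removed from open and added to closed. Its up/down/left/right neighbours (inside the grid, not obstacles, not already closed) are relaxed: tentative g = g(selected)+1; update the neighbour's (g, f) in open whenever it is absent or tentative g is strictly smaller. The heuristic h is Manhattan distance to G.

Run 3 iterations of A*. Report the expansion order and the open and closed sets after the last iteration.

step 1: expand (1,5) (f=6, h=5) → closed; open now [(0,5) g=2 f=8, (1,7) g=1 f=8, (2,5) g=2 f=6, (2,6) g=1 f=6]
step 2: expand (2,5) (f=6, h=4) → closed; open now [(0,5) g=2 f=8, (1,7) g=1 f=8, (2,4) g=3 f=6, (2,6) g=1 f=6, (3,5) g=3 f=6]
step 3: expand (2,4) (f=6, h=3) → closed; open now [(0,5) g=2 f=8, (1,7) g=1 f=8, (2,3) g=4 f=6, (2,6) g=1 f=6, (3,4) g=4 f=6, (3,5) g=3 f=6]

order=[(1,5) → (2,5) → (2,4)]; open=[(0,5) g=2 f=8, (1,7) g=1 f=8, (2,3) g=4 f=6, (2,6) g=1 f=6, (3,4) g=4 f=6, (3,5) g=3 f=6]; closed=[(1,5), (1,6), (2,4), (2,5)]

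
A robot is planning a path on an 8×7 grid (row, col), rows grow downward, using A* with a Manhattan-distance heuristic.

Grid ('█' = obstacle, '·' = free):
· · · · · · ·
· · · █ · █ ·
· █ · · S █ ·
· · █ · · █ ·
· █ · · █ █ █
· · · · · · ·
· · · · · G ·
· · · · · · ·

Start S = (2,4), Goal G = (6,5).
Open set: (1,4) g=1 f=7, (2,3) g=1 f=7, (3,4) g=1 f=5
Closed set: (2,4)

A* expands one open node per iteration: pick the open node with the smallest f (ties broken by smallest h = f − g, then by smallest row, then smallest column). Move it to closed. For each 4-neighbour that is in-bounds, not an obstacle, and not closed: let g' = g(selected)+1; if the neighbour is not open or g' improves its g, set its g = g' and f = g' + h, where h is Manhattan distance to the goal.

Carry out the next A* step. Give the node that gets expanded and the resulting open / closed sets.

expanded=(3,4); open=[(1,4) g=1 f=7, (2,3) g=1 f=7, (3,3) g=2 f=7]; closed=[(2,4), (3,4)]

step 1: expand (3,4) (f=5, h=4) → closed; open now [(1,4) g=1 f=7, (2,3) g=1 f=7, (3,3) g=2 f=7]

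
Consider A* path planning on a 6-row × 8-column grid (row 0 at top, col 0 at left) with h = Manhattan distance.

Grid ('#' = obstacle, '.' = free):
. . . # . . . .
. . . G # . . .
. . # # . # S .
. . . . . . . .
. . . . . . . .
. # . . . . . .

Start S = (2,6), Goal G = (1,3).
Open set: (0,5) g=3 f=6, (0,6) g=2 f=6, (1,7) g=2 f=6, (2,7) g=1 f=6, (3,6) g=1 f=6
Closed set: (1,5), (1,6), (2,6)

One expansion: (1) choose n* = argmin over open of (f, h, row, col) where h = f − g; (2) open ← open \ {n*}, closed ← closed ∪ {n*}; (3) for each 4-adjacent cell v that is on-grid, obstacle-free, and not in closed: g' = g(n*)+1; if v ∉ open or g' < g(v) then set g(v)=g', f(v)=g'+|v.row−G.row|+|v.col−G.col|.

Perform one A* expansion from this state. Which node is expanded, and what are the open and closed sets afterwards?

step 1: expand (0,5) (f=6, h=3) → closed; open now [(0,4) g=4 f=6, (0,6) g=2 f=6, (1,7) g=2 f=6, (2,7) g=1 f=6, (3,6) g=1 f=6]

expanded=(0,5); open=[(0,4) g=4 f=6, (0,6) g=2 f=6, (1,7) g=2 f=6, (2,7) g=1 f=6, (3,6) g=1 f=6]; closed=[(0,5), (1,5), (1,6), (2,6)]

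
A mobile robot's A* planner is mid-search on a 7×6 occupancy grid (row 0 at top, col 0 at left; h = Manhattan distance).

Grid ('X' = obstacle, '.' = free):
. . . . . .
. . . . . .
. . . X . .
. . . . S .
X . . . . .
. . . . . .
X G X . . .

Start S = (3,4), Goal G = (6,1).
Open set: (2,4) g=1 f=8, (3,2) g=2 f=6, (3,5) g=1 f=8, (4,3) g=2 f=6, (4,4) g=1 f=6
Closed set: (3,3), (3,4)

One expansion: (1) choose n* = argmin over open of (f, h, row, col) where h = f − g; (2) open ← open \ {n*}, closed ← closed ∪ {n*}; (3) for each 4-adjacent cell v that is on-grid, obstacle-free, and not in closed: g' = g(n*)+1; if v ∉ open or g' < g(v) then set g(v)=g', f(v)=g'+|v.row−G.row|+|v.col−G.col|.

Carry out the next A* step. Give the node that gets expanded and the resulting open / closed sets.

step 1: expand (3,2) (f=6, h=4) → closed; open now [(2,2) g=3 f=8, (2,4) g=1 f=8, (3,1) g=3 f=6, (3,5) g=1 f=8, (4,2) g=3 f=6, (4,3) g=2 f=6, (4,4) g=1 f=6]

expanded=(3,2); open=[(2,2) g=3 f=8, (2,4) g=1 f=8, (3,1) g=3 f=6, (3,5) g=1 f=8, (4,2) g=3 f=6, (4,3) g=2 f=6, (4,4) g=1 f=6]; closed=[(3,2), (3,3), (3,4)]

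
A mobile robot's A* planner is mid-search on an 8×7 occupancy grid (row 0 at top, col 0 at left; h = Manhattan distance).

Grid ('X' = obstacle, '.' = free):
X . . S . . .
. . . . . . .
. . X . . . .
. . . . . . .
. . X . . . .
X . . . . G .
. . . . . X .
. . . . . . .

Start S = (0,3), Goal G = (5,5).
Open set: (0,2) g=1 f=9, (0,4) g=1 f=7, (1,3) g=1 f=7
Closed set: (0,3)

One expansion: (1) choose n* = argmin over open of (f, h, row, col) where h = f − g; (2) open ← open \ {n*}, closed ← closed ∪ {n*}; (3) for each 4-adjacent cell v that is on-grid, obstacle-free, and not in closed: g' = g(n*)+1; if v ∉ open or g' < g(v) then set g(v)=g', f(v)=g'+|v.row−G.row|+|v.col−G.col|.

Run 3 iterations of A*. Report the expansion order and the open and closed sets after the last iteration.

order=[(0,4) → (0,5) → (1,5)]; open=[(0,2) g=1 f=9, (0,6) g=3 f=9, (1,3) g=1 f=7, (1,4) g=2 f=7, (1,6) g=4 f=9, (2,5) g=4 f=7]; closed=[(0,3), (0,4), (0,5), (1,5)]

step 1: expand (0,4) (f=7, h=6) → closed; open now [(0,2) g=1 f=9, (0,5) g=2 f=7, (1,3) g=1 f=7, (1,4) g=2 f=7]
step 2: expand (0,5) (f=7, h=5) → closed; open now [(0,2) g=1 f=9, (0,6) g=3 f=9, (1,3) g=1 f=7, (1,4) g=2 f=7, (1,5) g=3 f=7]
step 3: expand (1,5) (f=7, h=4) → closed; open now [(0,2) g=1 f=9, (0,6) g=3 f=9, (1,3) g=1 f=7, (1,4) g=2 f=7, (1,6) g=4 f=9, (2,5) g=4 f=7]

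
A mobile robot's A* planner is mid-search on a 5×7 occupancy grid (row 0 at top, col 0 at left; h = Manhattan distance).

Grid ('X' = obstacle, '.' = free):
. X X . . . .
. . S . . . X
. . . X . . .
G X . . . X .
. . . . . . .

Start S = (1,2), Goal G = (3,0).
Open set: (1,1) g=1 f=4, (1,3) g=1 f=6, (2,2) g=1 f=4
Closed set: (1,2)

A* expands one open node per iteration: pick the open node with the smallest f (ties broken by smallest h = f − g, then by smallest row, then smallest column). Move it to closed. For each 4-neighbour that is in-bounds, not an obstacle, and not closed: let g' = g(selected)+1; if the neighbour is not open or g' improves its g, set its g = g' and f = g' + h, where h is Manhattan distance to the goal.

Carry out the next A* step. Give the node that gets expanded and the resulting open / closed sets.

expanded=(1,1); open=[(1,0) g=2 f=4, (1,3) g=1 f=6, (2,1) g=2 f=4, (2,2) g=1 f=4]; closed=[(1,1), (1,2)]

step 1: expand (1,1) (f=4, h=3) → closed; open now [(1,0) g=2 f=4, (1,3) g=1 f=6, (2,1) g=2 f=4, (2,2) g=1 f=4]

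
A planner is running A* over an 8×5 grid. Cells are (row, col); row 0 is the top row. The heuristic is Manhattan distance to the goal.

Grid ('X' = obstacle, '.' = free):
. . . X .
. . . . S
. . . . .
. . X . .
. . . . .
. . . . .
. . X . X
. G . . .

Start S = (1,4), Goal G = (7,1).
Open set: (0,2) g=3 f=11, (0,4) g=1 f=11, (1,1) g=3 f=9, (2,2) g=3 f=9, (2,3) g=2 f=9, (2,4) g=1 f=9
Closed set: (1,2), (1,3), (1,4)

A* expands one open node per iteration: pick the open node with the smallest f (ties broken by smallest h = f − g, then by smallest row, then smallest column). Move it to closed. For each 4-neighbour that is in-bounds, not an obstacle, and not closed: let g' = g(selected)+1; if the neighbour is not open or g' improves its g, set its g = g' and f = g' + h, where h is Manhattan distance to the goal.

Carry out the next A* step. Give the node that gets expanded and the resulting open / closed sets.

expanded=(1,1); open=[(0,1) g=4 f=11, (0,2) g=3 f=11, (0,4) g=1 f=11, (1,0) g=4 f=11, (2,1) g=4 f=9, (2,2) g=3 f=9, (2,3) g=2 f=9, (2,4) g=1 f=9]; closed=[(1,1), (1,2), (1,3), (1,4)]

step 1: expand (1,1) (f=9, h=6) → closed; open now [(0,1) g=4 f=11, (0,2) g=3 f=11, (0,4) g=1 f=11, (1,0) g=4 f=11, (2,1) g=4 f=9, (2,2) g=3 f=9, (2,3) g=2 f=9, (2,4) g=1 f=9]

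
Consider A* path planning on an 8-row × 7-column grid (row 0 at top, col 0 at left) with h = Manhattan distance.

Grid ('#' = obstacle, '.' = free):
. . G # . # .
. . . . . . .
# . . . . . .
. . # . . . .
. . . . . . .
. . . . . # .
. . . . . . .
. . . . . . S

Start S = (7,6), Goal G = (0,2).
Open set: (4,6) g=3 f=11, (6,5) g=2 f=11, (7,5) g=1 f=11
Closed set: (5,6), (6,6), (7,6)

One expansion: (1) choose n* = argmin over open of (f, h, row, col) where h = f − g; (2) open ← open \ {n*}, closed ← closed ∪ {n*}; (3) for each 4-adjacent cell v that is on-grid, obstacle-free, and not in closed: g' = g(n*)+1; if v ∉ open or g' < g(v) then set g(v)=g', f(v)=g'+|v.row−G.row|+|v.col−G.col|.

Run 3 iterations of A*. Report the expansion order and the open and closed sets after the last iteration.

order=[(4,6) → (3,6) → (2,6)]; open=[(1,6) g=6 f=11, (2,5) g=6 f=11, (3,5) g=5 f=11, (4,5) g=4 f=11, (6,5) g=2 f=11, (7,5) g=1 f=11]; closed=[(2,6), (3,6), (4,6), (5,6), (6,6), (7,6)]

step 1: expand (4,6) (f=11, h=8) → closed; open now [(3,6) g=4 f=11, (4,5) g=4 f=11, (6,5) g=2 f=11, (7,5) g=1 f=11]
step 2: expand (3,6) (f=11, h=7) → closed; open now [(2,6) g=5 f=11, (3,5) g=5 f=11, (4,5) g=4 f=11, (6,5) g=2 f=11, (7,5) g=1 f=11]
step 3: expand (2,6) (f=11, h=6) → closed; open now [(1,6) g=6 f=11, (2,5) g=6 f=11, (3,5) g=5 f=11, (4,5) g=4 f=11, (6,5) g=2 f=11, (7,5) g=1 f=11]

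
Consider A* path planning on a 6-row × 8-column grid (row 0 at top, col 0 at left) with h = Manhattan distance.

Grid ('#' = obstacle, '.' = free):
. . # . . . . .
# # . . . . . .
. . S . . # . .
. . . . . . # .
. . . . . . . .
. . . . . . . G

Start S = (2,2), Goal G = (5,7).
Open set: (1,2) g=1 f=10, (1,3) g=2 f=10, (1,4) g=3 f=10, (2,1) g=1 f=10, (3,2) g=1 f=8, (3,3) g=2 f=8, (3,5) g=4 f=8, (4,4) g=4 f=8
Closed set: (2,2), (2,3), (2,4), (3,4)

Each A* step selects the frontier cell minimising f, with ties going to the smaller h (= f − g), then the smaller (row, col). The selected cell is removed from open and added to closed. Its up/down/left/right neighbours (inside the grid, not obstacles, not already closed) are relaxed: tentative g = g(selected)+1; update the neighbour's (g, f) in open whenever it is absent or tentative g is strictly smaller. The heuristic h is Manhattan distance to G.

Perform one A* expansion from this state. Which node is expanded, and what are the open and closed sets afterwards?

expanded=(3,5); open=[(1,2) g=1 f=10, (1,3) g=2 f=10, (1,4) g=3 f=10, (2,1) g=1 f=10, (3,2) g=1 f=8, (3,3) g=2 f=8, (4,4) g=4 f=8, (4,5) g=5 f=8]; closed=[(2,2), (2,3), (2,4), (3,4), (3,5)]

step 1: expand (3,5) (f=8, h=4) → closed; open now [(1,2) g=1 f=10, (1,3) g=2 f=10, (1,4) g=3 f=10, (2,1) g=1 f=10, (3,2) g=1 f=8, (3,3) g=2 f=8, (4,4) g=4 f=8, (4,5) g=5 f=8]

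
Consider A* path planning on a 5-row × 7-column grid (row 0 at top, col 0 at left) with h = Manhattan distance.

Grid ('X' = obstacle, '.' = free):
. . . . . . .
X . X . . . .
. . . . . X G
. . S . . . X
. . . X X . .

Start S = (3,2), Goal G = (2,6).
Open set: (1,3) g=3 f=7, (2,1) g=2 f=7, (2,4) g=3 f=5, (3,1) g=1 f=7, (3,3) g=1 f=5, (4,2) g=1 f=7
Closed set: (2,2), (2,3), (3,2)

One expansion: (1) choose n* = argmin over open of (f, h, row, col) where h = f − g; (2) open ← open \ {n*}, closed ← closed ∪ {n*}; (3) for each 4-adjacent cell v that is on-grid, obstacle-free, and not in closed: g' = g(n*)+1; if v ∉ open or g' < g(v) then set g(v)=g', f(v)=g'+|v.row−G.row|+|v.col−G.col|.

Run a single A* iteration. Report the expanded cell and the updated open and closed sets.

expanded=(2,4); open=[(1,3) g=3 f=7, (1,4) g=4 f=7, (2,1) g=2 f=7, (3,1) g=1 f=7, (3,3) g=1 f=5, (3,4) g=4 f=7, (4,2) g=1 f=7]; closed=[(2,2), (2,3), (2,4), (3,2)]

step 1: expand (2,4) (f=5, h=2) → closed; open now [(1,3) g=3 f=7, (1,4) g=4 f=7, (2,1) g=2 f=7, (3,1) g=1 f=7, (3,3) g=1 f=5, (3,4) g=4 f=7, (4,2) g=1 f=7]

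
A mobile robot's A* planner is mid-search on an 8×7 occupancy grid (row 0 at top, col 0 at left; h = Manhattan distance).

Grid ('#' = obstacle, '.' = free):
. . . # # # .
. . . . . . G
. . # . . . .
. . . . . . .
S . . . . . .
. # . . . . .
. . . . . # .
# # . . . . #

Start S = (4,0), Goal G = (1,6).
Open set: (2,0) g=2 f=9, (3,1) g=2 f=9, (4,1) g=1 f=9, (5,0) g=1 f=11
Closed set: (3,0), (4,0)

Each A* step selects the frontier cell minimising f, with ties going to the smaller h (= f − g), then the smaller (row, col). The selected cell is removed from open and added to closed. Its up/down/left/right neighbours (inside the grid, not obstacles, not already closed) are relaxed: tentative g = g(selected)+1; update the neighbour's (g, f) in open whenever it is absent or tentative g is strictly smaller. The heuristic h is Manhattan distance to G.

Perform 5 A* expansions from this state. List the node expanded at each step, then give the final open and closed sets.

order=[(2,0) → (1,0) → (1,1) → (1,2) → (1,3)]; open=[(0,0) g=4 f=11, (0,1) g=5 f=11, (0,2) g=6 f=11, (1,4) g=7 f=9, (2,1) g=3 f=9, (2,3) g=7 f=11, (3,1) g=2 f=9, (4,1) g=1 f=9, (5,0) g=1 f=11]; closed=[(1,0), (1,1), (1,2), (1,3), (2,0), (3,0), (4,0)]

step 1: expand (2,0) (f=9, h=7) → closed; open now [(1,0) g=3 f=9, (2,1) g=3 f=9, (3,1) g=2 f=9, (4,1) g=1 f=9, (5,0) g=1 f=11]
step 2: expand (1,0) (f=9, h=6) → closed; open now [(0,0) g=4 f=11, (1,1) g=4 f=9, (2,1) g=3 f=9, (3,1) g=2 f=9, (4,1) g=1 f=9, (5,0) g=1 f=11]
step 3: expand (1,1) (f=9, h=5) → closed; open now [(0,0) g=4 f=11, (0,1) g=5 f=11, (1,2) g=5 f=9, (2,1) g=3 f=9, (3,1) g=2 f=9, (4,1) g=1 f=9, (5,0) g=1 f=11]
step 4: expand (1,2) (f=9, h=4) → closed; open now [(0,0) g=4 f=11, (0,1) g=5 f=11, (0,2) g=6 f=11, (1,3) g=6 f=9, (2,1) g=3 f=9, (3,1) g=2 f=9, (4,1) g=1 f=9, (5,0) g=1 f=11]
step 5: expand (1,3) (f=9, h=3) → closed; open now [(0,0) g=4 f=11, (0,1) g=5 f=11, (0,2) g=6 f=11, (1,4) g=7 f=9, (2,1) g=3 f=9, (2,3) g=7 f=11, (3,1) g=2 f=9, (4,1) g=1 f=9, (5,0) g=1 f=11]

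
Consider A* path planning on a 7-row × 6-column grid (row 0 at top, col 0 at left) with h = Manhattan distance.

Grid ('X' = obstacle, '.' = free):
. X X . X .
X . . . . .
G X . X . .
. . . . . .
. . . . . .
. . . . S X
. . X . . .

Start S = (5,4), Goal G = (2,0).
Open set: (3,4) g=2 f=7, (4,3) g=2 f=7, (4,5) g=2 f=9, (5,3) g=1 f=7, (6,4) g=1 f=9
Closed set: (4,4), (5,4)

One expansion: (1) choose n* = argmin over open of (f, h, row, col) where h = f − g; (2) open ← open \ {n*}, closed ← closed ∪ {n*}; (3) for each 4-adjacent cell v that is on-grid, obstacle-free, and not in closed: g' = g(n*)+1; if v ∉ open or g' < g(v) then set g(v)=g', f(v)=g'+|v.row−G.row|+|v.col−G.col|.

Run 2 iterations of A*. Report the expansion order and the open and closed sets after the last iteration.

order=[(3,4) → (2,4)]; open=[(1,4) g=4 f=9, (2,5) g=4 f=9, (3,3) g=3 f=7, (3,5) g=3 f=9, (4,3) g=2 f=7, (4,5) g=2 f=9, (5,3) g=1 f=7, (6,4) g=1 f=9]; closed=[(2,4), (3,4), (4,4), (5,4)]

step 1: expand (3,4) (f=7, h=5) → closed; open now [(2,4) g=3 f=7, (3,3) g=3 f=7, (3,5) g=3 f=9, (4,3) g=2 f=7, (4,5) g=2 f=9, (5,3) g=1 f=7, (6,4) g=1 f=9]
step 2: expand (2,4) (f=7, h=4) → closed; open now [(1,4) g=4 f=9, (2,5) g=4 f=9, (3,3) g=3 f=7, (3,5) g=3 f=9, (4,3) g=2 f=7, (4,5) g=2 f=9, (5,3) g=1 f=7, (6,4) g=1 f=9]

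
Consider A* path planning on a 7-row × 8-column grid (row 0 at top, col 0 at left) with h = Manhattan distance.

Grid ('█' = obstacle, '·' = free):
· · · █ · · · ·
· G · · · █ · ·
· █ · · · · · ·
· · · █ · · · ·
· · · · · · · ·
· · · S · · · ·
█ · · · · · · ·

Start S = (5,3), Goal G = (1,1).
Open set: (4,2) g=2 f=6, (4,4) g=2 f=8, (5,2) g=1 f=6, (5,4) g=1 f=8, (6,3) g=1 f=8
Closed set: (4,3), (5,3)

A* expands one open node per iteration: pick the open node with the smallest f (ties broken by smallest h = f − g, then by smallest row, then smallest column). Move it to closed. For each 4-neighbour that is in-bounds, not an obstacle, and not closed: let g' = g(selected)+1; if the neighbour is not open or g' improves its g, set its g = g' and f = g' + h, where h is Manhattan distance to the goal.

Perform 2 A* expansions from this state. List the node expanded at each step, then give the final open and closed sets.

step 1: expand (4,2) (f=6, h=4) → closed; open now [(3,2) g=3 f=6, (4,1) g=3 f=6, (4,4) g=2 f=8, (5,2) g=1 f=6, (5,4) g=1 f=8, (6,3) g=1 f=8]
step 2: expand (3,2) (f=6, h=3) → closed; open now [(2,2) g=4 f=6, (3,1) g=4 f=6, (4,1) g=3 f=6, (4,4) g=2 f=8, (5,2) g=1 f=6, (5,4) g=1 f=8, (6,3) g=1 f=8]

order=[(4,2) → (3,2)]; open=[(2,2) g=4 f=6, (3,1) g=4 f=6, (4,1) g=3 f=6, (4,4) g=2 f=8, (5,2) g=1 f=6, (5,4) g=1 f=8, (6,3) g=1 f=8]; closed=[(3,2), (4,2), (4,3), (5,3)]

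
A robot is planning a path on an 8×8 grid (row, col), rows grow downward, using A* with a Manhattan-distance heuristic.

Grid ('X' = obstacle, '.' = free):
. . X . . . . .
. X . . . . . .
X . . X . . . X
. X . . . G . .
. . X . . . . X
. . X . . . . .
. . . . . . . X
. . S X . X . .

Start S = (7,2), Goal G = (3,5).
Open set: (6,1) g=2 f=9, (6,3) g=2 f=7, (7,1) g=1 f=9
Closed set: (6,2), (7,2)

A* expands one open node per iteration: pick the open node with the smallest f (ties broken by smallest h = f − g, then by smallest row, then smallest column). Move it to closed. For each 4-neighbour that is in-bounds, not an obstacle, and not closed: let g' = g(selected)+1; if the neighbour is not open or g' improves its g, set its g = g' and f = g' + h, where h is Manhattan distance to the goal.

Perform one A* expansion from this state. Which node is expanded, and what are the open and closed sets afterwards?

step 1: expand (6,3) (f=7, h=5) → closed; open now [(5,3) g=3 f=7, (6,1) g=2 f=9, (6,4) g=3 f=7, (7,1) g=1 f=9]

expanded=(6,3); open=[(5,3) g=3 f=7, (6,1) g=2 f=9, (6,4) g=3 f=7, (7,1) g=1 f=9]; closed=[(6,2), (6,3), (7,2)]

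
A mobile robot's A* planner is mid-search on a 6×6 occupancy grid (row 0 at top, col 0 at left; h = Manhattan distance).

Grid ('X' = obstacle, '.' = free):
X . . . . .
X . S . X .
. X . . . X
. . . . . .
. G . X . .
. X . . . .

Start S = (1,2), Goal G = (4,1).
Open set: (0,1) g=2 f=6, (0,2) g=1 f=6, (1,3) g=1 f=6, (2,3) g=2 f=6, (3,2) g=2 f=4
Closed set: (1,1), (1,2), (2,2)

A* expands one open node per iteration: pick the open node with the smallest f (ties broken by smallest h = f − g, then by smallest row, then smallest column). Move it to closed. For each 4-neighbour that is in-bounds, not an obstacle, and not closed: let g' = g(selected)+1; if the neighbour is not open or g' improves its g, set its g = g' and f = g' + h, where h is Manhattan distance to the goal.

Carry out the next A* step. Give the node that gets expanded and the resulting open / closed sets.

step 1: expand (3,2) (f=4, h=2) → closed; open now [(0,1) g=2 f=6, (0,2) g=1 f=6, (1,3) g=1 f=6, (2,3) g=2 f=6, (3,1) g=3 f=4, (3,3) g=3 f=6, (4,2) g=3 f=4]

expanded=(3,2); open=[(0,1) g=2 f=6, (0,2) g=1 f=6, (1,3) g=1 f=6, (2,3) g=2 f=6, (3,1) g=3 f=4, (3,3) g=3 f=6, (4,2) g=3 f=4]; closed=[(1,1), (1,2), (2,2), (3,2)]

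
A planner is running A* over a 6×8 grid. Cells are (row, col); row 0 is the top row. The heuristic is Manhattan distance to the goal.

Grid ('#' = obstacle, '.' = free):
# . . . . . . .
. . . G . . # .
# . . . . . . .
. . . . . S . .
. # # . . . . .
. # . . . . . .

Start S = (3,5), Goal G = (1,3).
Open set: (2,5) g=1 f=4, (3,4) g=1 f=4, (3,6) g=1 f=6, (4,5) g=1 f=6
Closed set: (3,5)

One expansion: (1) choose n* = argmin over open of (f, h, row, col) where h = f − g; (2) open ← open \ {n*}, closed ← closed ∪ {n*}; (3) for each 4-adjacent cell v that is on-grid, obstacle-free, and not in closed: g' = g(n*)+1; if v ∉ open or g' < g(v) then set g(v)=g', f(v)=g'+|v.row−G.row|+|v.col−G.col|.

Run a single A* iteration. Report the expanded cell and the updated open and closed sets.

expanded=(2,5); open=[(1,5) g=2 f=4, (2,4) g=2 f=4, (2,6) g=2 f=6, (3,4) g=1 f=4, (3,6) g=1 f=6, (4,5) g=1 f=6]; closed=[(2,5), (3,5)]

step 1: expand (2,5) (f=4, h=3) → closed; open now [(1,5) g=2 f=4, (2,4) g=2 f=4, (2,6) g=2 f=6, (3,4) g=1 f=4, (3,6) g=1 f=6, (4,5) g=1 f=6]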